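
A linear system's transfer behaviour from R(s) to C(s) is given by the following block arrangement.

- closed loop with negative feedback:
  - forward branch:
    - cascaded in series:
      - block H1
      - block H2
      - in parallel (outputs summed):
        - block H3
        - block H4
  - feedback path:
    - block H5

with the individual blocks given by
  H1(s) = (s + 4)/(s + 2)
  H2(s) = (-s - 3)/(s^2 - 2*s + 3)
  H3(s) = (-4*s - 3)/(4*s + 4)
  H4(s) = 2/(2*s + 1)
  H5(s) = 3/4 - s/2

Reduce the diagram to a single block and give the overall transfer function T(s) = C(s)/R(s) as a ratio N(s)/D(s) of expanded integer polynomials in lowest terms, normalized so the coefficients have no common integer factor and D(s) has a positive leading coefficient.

1. parallel reduction of H3, H4: (-8*s^2 - 2*s + 5)/(8*s^2 + 12*s + 4)
2. cascade H1, H2, (H3+H4): (8*s^4 + 58*s^3 + 105*s^2 - 11*s - 60)/(8*s^5 + 12*s^4 - 4*s^3 + 36*s^2 + 68*s + 24)
3. reduce the feedback loop with forward (H1*H2*(H3+H4)) and return H5: this yields T(s), and no further normalization is needed

Final answer: (32*s^4 + 232*s^3 + 420*s^2 - 44*s - 240)/(16*s^5 - 44*s^4 - 52*s^3 + 481*s^2 + 359*s - 84)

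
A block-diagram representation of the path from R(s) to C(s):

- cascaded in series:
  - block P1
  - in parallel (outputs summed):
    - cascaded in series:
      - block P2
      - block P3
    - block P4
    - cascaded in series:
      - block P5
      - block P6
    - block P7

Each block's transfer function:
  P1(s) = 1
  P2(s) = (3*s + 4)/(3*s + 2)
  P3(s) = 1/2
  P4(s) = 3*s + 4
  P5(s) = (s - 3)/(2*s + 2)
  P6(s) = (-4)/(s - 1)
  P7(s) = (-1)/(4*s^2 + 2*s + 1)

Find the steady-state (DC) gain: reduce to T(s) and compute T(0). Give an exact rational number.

The answer is -2.

Reasoning:
Step 1: series reduction of P2, P3, giving (3*s + 4)/(6*s + 4)
Step 2: combine P5, P6 in series, giving (6 - 2*s)/(s^2 - 1)
Step 3: reduce the parallel group (P2*P3), P4, (P5*P6), P7, giving (72*s^6 + 192*s^5 + 56*s^4 - 31*s^3 - 20*s^2 + 3*s + 8)/(24*s^5 + 28*s^4 - 10*s^3 - 24*s^2 - 14*s - 4)
Step 4: reduce the series chain P1, ((P2*P3)+P4+(P5*P6)+P7), giving (72*s^6 + 192*s^5 + 56*s^4 - 31*s^3 - 20*s^2 + 3*s + 8)/(24*s^5 + 28*s^4 - 10*s^3 - 24*s^2 - 14*s - 4)
DC gain: substitute s = 0 into T(s) from step 4: T(0) = 8/(-4) = -2.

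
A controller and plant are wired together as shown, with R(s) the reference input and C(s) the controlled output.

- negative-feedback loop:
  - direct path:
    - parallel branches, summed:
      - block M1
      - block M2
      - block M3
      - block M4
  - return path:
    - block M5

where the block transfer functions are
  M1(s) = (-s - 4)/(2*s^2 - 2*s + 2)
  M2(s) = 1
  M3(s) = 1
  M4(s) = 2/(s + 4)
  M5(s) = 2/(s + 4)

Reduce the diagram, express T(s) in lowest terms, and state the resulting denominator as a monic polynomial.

Step 1. parallel reduction of M1, M2, M3, M4 -> (4*s^3 + 15*s^2 - 24*s + 4)/(2*s^3 + 6*s^2 - 6*s + 8)
Step 2. close the feedback loop around (M1+M2+M3+M4), M5 -> (4*s^4 + 31*s^3 + 36*s^2 - 92*s + 16)/(2*s^4 + 22*s^3 + 48*s^2 - 64*s + 40)
No further cancellation is possible in the step-2 result, so that is T(s). Its denominator becomes monic after dividing by the leading coefficient 2.

Answer: s^4 + 11*s^3 + 24*s^2 - 32*s + 20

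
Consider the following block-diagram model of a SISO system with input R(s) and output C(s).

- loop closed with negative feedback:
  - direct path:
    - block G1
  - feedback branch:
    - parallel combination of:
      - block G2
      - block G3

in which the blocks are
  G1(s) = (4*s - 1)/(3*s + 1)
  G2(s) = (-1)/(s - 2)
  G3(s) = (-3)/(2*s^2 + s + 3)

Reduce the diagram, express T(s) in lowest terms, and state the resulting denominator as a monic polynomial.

Step 1. sum the parallel branches G2, G3, giving (-2*s^2 - 4*s + 3)/(2*s^3 - 3*s^2 + s - 6)
Step 2. apply the feedback formula to G1, (G2+G3), giving (8*s^4 - 14*s^3 + 7*s^2 - 25*s + 6)/(6*s^4 - 15*s^3 - 14*s^2 - s - 9)
No further cancellation is possible in the step-2 result, so that is T(s). Its denominator becomes monic after dividing by the leading coefficient 6.

Hence the answer: s^4 - 5*s^3/2 - 7*s^2/3 - s/6 - 3/2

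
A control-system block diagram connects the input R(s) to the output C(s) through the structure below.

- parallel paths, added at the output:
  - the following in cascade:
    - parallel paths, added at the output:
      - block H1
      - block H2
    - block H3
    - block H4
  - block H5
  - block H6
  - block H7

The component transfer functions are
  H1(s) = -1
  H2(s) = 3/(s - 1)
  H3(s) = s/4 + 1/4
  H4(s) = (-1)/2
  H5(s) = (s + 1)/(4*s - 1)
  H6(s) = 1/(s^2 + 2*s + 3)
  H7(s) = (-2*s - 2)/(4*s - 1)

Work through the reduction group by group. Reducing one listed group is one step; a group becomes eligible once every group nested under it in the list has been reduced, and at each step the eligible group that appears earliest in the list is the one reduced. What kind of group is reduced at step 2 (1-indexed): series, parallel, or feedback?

The answer is series.

Reasoning:
Step 1. combine H1, H2 in parallel
Step 2. combine (H1+H2), H3, H4 in series
Step 3. add ((H1+H2)*H3*H4), H5, H6, H7 (parallel)
Step 2 collapses a series group.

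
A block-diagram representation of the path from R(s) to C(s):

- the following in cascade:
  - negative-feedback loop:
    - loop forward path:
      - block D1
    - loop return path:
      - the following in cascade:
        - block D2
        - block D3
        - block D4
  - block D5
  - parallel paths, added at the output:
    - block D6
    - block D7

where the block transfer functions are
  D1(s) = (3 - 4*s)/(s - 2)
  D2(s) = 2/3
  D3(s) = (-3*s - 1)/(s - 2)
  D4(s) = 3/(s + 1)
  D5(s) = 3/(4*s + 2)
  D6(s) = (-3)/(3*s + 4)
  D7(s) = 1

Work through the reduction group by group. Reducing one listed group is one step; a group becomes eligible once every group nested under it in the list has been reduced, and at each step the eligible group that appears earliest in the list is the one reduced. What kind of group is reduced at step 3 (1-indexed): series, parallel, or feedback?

Step 1 - reduce the series chain D2, D3, D4
Step 2 - collapse the loop (D1 forward, (D2*D3*D4) return)
Step 3 - sum the parallel branches D6, D7
Step 4 - combine [D1/(1+D1*(D2*D3*D4))], D5, (D6+D7) in series
At step 3 the group reduced is parallel.

Therefore the answer is parallel.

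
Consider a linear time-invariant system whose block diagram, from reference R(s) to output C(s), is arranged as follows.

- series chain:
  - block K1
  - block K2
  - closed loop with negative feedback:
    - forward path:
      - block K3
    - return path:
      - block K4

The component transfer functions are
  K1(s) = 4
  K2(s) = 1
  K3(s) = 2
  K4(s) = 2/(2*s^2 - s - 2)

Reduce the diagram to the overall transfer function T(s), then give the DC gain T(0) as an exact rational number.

Step 1: collapse the loop (K3 forward, K4 return) gives (4*s^2 - 2*s - 4)/(2*s^2 - s + 2)
Step 2: cascade K1, K2, [K3/(1+K3*K4)] gives (16*s^2 - 8*s - 16)/(2*s^2 - s + 2)
DC gain: substitute s = 0 into T(s) from step 2: T(0) = -16/2 = -8.

Final answer: -8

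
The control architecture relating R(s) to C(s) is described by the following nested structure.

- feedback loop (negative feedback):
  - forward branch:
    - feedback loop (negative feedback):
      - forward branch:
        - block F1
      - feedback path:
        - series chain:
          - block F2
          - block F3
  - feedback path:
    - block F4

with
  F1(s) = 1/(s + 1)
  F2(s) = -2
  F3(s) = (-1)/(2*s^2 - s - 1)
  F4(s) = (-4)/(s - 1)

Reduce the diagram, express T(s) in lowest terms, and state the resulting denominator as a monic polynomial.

First reduce the diagram to T(s).

[1] combine F2, F3 in series, giving 2/(2*s^2 - s - 1)
[2] collapse the loop (F1 forward, (F2*F3) return), giving (2*s^2 - s - 1)/(2*s^3 + s^2 - 2*s + 1)
[3] close the feedback loop around [F1/(1+F1*(F2*F3))], F4, giving (2*s^2 - s - 1)/(2*s^3 + s^2 - 10*s - 3)
That last expression is T(s), already simplified. Scaling its denominator by 1/2 (the reciprocal of the leading coefficient) yields the monic denominator.

Answer: s^3 + s^2/2 - 5*s - 3/2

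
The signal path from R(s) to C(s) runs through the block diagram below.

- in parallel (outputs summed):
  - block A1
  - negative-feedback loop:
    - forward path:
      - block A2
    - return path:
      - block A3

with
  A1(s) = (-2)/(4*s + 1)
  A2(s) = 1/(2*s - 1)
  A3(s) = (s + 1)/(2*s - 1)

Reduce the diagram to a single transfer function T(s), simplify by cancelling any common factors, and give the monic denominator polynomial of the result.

Step 1: apply the feedback formula to A2, A3 -> (2*s - 1)/(4*s^2 - 3*s + 2)
Step 2: parallel reduction of A1, [A2/(1+A2*A3)] -> (4*s - 5)/(16*s^3 - 8*s^2 + 5*s + 2)
The result of step 2 is T(s) in lowest terms. Its denominator has leading coefficient 16; dividing the denominator through by 16 makes it monic.

Final answer: s^3 - s^2/2 + 5*s/16 + 1/8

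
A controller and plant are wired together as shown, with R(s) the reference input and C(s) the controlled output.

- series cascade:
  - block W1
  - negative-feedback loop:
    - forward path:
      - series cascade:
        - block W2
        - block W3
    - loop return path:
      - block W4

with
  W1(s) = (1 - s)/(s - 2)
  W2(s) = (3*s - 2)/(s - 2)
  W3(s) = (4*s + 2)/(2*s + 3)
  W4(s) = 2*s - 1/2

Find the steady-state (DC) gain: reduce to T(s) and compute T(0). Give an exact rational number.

(1) combine W2, W3 in series; result (12*s^2 - 2*s - 4)/(2*s^2 - s - 6)
(2) collapse the loop ((W2*W3) forward, W4 return); result (6*s^2 - s - 2)/(12*s^3 - 4*s^2 - 4*s - 2)
(3) multiply W1, [(W2*W3)/(1+(W2*W3)*W4)] (series); result (-6*s^3 + 7*s^2 + s - 2)/(12*s^4 - 28*s^3 + 4*s^2 + 6*s + 4)
Evaluating the step-3 result (the overall T(s)) at s = 0 gives T(0) = -2/4 = -1/2.

Answer: -1/2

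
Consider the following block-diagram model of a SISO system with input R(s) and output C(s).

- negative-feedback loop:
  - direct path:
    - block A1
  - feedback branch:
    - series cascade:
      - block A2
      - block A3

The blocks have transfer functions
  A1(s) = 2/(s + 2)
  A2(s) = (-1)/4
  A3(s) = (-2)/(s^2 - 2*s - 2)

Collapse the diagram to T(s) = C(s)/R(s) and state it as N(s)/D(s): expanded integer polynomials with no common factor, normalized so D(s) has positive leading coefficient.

Step 1: multiply A2, A3 (series) -> 1/(2*s^2 - 4*s - 4)
Step 2: collapse the loop (A1 forward, (A2*A3) return) - this is the overall T(s), already in the required normalized form

Hence the answer: (2*s^2 - 4*s - 4)/(s^3 - 6*s - 3)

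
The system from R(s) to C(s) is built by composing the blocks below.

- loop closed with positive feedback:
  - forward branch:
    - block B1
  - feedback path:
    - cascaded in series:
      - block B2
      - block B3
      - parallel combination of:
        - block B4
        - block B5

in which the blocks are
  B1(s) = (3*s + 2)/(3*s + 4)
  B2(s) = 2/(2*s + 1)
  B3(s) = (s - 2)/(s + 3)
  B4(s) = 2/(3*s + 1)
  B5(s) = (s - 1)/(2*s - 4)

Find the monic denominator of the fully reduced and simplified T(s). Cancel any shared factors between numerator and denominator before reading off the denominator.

Step 1. parallel reduction of B4, B5, giving (3*s^2 + 2*s - 9)/(6*s^2 - 10*s - 4)
Step 2. reduce the series chain B2, B3, (B4+B5), giving (3*s^2 + 2*s - 9)/(6*s^3 + 23*s^2 + 16*s + 3)
Step 3. apply the feedback formula to B1, (B2*B3*(B4+B5)), giving (18*s^4 + 81*s^3 + 94*s^2 + 41*s + 6)/(18*s^4 + 84*s^3 + 128*s^2 + 96*s + 30)
That last expression is T(s), already simplified. Scaling its denominator by 1/18 (the reciprocal of the leading coefficient) yields the monic denominator.

Final answer: s^4 + 14*s^3/3 + 64*s^2/9 + 16*s/3 + 5/3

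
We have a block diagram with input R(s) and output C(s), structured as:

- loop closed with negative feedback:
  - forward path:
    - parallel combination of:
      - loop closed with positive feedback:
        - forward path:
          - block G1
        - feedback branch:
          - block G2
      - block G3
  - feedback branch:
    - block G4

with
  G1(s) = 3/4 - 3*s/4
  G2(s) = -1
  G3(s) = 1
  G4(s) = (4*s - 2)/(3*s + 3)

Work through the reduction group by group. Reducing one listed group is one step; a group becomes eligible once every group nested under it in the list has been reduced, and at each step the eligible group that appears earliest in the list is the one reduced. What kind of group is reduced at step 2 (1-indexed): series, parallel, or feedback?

[1] apply the feedback formula to G1, G2
[2] combine [G1/(1-G1*G2)], G3 in parallel
[3] feedback reduction of ([G1/(1-G1*G2)]+G3), G4
So the answer for step 2 is parallel.

Hence the answer: parallel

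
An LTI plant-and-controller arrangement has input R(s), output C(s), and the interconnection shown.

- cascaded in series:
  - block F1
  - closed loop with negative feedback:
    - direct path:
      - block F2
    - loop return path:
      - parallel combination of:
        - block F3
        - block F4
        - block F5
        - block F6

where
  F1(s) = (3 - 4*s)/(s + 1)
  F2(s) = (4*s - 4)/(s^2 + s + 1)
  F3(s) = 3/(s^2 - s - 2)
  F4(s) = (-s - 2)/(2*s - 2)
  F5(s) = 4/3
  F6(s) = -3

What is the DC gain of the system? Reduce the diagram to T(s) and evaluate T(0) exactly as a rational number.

Reducing step by step:

Step 1. reduce the parallel group F3, F4, F5, F6: (-13*s^3 + 17*s^2 + 40*s - 26)/(6*s^3 - 12*s^2 - 6*s + 12)
Step 2. reduce the feedback loop with forward F2 and return (F3+F4+F5+F6): (12*s^3 - 24*s^2 - 12*s + 24)/(3*s^4 - 26*s^3 + 28*s^2 + 71*s - 58)
Step 3. reduce the series chain F1, [F2/(1+F2*(F3+F4+F5+F6))]: (-48*s^3 + 180*s^2 - 204*s + 72)/(3*s^4 - 26*s^3 + 28*s^2 + 71*s - 58)
That last expression is T(s); at s = 0 only the constant terms survive, so T(0) = 72/(-58) = -36/29.

Answer: -36/29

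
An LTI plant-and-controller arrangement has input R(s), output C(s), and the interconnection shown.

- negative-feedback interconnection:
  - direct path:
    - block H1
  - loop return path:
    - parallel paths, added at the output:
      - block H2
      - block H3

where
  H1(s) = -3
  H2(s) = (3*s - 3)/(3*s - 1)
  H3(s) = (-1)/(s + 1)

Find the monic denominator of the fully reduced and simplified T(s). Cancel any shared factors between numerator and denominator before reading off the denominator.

1. parallel reduction of H2, H3: (3*s^2 - 3*s - 2)/(3*s^2 + 2*s - 1)
2. apply the feedback formula to H1, (H2+H3): (9*s^2 + 6*s - 3)/(6*s^2 - 11*s - 5)
The result of step 2 is T(s) in lowest terms. Its denominator has leading coefficient 6; dividing the denominator through by 6 makes it monic.

Therefore the answer is s^2 - 11*s/6 - 5/6.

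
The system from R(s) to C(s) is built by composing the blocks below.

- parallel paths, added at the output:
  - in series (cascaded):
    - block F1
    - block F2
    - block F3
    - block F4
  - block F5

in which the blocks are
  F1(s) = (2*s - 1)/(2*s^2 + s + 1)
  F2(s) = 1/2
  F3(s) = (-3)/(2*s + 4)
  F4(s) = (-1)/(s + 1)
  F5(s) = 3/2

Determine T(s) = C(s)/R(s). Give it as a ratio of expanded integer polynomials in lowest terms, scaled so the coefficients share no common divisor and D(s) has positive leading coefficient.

Step 1: multiply F1, F2, F3, F4 (series) -> (6*s - 3)/(8*s^4 + 28*s^3 + 32*s^2 + 20*s + 8)
Step 2: parallel reduction of (F1*F2*F3*F4), F5 - this is the overall T(s), already in the required normalized form

Hence the answer: (12*s^4 + 42*s^3 + 48*s^2 + 36*s + 9)/(8*s^4 + 28*s^3 + 32*s^2 + 20*s + 8)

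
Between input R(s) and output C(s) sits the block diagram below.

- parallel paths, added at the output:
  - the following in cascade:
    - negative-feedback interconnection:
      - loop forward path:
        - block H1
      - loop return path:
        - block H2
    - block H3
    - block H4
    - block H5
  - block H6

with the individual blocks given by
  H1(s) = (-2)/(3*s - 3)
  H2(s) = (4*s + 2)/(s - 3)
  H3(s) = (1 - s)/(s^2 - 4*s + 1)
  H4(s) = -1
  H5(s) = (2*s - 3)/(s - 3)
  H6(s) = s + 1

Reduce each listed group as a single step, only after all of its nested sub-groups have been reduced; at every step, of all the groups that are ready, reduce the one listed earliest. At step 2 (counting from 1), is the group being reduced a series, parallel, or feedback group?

The answer is series.

Reasoning:
1. apply the feedback formula to H1, H2
2. series reduction of [H1/(1+H1*H2)], H3, H4, H5
3. combine ([H1/(1+H1*H2)]*H3*H4*H5), H6 in parallel
Step 2 collapses a series group.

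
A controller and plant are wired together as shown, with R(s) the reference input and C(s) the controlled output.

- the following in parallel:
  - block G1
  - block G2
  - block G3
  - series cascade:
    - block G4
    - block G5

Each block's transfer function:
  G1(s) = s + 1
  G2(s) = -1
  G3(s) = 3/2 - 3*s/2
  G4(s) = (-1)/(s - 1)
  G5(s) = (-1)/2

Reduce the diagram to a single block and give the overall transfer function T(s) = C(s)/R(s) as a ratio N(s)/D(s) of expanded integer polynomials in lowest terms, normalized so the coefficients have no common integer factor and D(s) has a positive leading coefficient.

[1] multiply G4, G5 (series) = 1/(2*s - 2)
[2] sum the parallel branches G1, G2, G3, (G4*G5), which is the overall transfer function T(s) = C(s)/R(s) in lowest terms

Answer: (-s^2 + 4*s - 2)/(2*s - 2)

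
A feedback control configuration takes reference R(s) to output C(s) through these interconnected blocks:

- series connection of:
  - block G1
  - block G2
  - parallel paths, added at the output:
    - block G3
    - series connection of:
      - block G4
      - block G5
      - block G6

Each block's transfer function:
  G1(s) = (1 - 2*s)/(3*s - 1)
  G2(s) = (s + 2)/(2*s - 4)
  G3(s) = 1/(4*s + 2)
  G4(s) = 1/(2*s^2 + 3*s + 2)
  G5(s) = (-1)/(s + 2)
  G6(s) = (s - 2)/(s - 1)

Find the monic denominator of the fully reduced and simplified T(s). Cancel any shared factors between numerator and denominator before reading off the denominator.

(1) cascade G4, G5, G6 -> (2 - s)/(2*s^4 + 5*s^3 + s^2 - 4*s - 4)
(2) add G3, (G4*G5*G6) (parallel) -> (2*s^4 + 5*s^3 - 3*s^2 + 2*s)/(8*s^5 + 24*s^4 + 14*s^3 - 14*s^2 - 24*s - 8)
(3) series reduction of G1, G2, (G3+(G4*G5*G6)) -> (-4*s^5 - 8*s^4 + 11*s^3 - 7*s^2 + 2*s)/(48*s^6 - 64*s^5 - 92*s^4 + 108*s^2 + 16*s - 16)
The result of step 3 is T(s) in lowest terms. Its denominator has leading coefficient 48; dividing the denominator through by 48 makes it monic.

Hence the answer: s^6 - 4*s^5/3 - 23*s^4/12 + 9*s^2/4 + s/3 - 1/3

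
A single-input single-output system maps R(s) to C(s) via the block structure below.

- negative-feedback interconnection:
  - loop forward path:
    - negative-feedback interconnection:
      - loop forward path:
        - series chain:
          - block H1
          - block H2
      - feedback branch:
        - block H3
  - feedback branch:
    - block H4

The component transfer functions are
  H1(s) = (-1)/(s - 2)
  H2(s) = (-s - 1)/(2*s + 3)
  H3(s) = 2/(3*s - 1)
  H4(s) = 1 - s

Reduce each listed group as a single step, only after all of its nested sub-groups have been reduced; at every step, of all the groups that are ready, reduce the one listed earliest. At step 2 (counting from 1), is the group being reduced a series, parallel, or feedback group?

Answer: feedback

Working:
Step 1 - multiply H1, H2 (series)
Step 2 - collapse the loop ((H1*H2) forward, H3 return)
Step 3 - reduce the feedback loop with forward [(H1*H2)/(1+(H1*H2)*H3)] and return H4
Step 2 collapses a feedback group.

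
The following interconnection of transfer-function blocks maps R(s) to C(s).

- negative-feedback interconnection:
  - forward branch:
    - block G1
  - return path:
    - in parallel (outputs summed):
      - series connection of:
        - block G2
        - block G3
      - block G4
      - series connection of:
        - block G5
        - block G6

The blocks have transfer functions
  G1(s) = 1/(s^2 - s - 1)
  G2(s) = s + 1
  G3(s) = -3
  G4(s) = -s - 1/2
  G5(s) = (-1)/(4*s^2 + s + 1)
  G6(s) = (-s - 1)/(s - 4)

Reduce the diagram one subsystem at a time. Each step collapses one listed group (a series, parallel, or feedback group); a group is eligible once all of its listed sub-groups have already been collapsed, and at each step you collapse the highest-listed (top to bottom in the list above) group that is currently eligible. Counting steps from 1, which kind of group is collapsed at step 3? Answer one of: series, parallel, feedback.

Step 1. combine G2, G3 in series
Step 2. multiply G5, G6 (series)
Step 3. sum the parallel branches (G2*G3), G4, (G5*G6)
Step 4. reduce the feedback loop with forward G1 and return ((G2*G3)+G4+(G5*G6))
So the answer for step 3 is parallel.

Therefore the answer is parallel.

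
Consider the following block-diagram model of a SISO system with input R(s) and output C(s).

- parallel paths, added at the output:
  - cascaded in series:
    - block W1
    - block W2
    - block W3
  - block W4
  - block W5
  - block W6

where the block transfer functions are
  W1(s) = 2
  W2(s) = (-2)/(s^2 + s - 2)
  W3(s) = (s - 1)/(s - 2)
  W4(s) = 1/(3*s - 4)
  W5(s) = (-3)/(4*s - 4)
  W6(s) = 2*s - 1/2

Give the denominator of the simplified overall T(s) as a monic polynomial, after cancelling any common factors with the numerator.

Step 1. combine W1, W2, W3 in series = (-4)/(s^2 - 4)
Step 2. add (W1*W2*W3), W4, W5, W6 (parallel) = (24*s^5 - 62*s^4 - 55*s^3 + 200*s^2 - 52*s - 64)/(12*s^4 - 28*s^3 - 32*s^2 + 112*s - 64)
T(s) is the step-2 result (common factors already cancelled). Leading coefficient of the denominator: 12. Divide through by 12 for the monic polynomial.

Answer: s^4 - 7*s^3/3 - 8*s^2/3 + 28*s/3 - 16/3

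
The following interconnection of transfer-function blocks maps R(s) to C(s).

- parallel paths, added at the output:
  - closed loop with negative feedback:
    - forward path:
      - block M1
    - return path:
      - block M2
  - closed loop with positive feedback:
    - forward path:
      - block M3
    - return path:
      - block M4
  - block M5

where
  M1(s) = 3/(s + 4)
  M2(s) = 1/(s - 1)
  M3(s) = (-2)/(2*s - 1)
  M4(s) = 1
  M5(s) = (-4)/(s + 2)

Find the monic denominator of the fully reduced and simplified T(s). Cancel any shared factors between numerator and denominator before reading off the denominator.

First reduce the diagram to T(s).

Step 1: close the feedback loop around M1, M2: (3*s - 3)/(s^2 + 3*s - 1)
Step 2: feedback reduction of M3, M4: (-2)/(2*s + 1)
Step 3: sum the parallel branches [M1/(1+M1*M2)], [M3/(1-M3*M4)], M5: (-4*s^3 - 29*s^2 - 23*s + 2)/(2*s^4 + 11*s^3 + 15*s^2 + s - 2)
Step 3 gives the fully reduced T(s), with no common factor left to cancel. The denominator's leading coefficient is 2, so divide each of its coefficients by 2 to get the monic form.

Answer: s^4 + 11*s^3/2 + 15*s^2/2 + s/2 - 1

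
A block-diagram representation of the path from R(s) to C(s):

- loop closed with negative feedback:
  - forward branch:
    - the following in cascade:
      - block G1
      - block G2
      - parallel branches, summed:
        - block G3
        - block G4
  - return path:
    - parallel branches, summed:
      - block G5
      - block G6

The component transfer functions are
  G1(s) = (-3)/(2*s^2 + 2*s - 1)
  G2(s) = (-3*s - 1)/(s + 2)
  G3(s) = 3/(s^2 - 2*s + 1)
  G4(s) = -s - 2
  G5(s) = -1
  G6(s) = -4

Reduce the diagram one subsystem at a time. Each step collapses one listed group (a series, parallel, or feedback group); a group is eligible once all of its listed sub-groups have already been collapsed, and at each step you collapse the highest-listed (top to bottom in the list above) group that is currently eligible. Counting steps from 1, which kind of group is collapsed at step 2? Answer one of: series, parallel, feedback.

Reducing step by step:

Step 1: reduce the parallel group G3, G4
Step 2: reduce the series chain G1, G2, (G3+G4)
Step 3: parallel reduction of G5, G6
Step 4: apply the feedback formula to (G1*G2*(G3+G4)), (G5+G6)
Step 2 collapses a series group.

Answer: series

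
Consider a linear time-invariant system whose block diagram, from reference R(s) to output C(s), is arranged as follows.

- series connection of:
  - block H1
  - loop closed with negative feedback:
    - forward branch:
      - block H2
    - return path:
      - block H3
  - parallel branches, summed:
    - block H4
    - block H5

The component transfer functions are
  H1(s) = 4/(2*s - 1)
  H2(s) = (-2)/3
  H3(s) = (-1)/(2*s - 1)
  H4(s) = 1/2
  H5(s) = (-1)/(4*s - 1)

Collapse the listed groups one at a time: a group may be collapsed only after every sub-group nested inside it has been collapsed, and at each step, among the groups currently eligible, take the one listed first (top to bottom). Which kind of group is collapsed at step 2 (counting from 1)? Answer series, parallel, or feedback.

Step 1 - feedback reduction of H2, H3
Step 2 - reduce the parallel group H4, H5
Step 3 - reduce the series chain H1, [H2/(1+H2*H3)], (H4+H5)
So the answer for step 2 is parallel.

Final answer: parallel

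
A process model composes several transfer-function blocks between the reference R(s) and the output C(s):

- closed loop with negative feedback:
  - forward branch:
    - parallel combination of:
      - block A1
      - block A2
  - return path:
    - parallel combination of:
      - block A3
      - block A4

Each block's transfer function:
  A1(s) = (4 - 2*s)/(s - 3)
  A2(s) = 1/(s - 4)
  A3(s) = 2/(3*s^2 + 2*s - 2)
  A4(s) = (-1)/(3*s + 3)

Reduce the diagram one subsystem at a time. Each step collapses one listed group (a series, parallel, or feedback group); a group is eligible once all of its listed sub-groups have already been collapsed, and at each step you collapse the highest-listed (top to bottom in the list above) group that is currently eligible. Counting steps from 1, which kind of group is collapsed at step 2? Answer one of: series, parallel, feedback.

Step 1 - parallel reduction of A1, A2
Step 2 - parallel reduction of A3, A4
Step 3 - close the feedback loop around (A1+A2), (A3+A4)
The group at step 2 is a parallel group.

Answer: parallel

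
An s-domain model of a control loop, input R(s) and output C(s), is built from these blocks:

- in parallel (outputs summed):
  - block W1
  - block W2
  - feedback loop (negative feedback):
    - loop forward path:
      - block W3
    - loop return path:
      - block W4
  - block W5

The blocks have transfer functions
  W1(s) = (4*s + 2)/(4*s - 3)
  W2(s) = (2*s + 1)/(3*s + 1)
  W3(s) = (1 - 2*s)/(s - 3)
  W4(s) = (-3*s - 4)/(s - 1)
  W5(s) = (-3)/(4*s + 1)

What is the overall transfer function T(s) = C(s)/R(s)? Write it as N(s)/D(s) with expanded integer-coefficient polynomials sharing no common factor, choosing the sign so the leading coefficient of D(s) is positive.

The answer is (464*s^5 + 352*s^4 + 31*s^3 + 22*s^2 - 3*s - 5)/(336*s^5 - 8*s^4 - 175*s^3 - 30*s^2 + 14*s + 3).

Reasoning:
Step 1. feedback reduction of W3, W4; result (-2*s^2 + 3*s - 1)/(7*s^2 + s - 1)
Step 2. add W1, W2, [W3/(1+W3*W4)], W5 (parallel): this yields T(s), and no further normalization is needed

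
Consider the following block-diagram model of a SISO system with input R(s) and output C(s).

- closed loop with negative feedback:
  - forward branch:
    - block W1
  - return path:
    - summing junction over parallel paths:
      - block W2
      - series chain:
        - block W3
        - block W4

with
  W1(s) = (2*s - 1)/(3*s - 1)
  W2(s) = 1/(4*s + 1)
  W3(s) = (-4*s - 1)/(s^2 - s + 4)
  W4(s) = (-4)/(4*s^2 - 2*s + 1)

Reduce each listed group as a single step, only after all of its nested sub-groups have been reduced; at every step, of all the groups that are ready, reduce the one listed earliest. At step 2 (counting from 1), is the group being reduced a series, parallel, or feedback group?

Answer: parallel

Working:
Step 1. combine W3, W4 in series
Step 2. parallel reduction of W2, (W3*W4)
Step 3. reduce the feedback loop with forward W1 and return (W2+(W3*W4))
Step 2: parallel.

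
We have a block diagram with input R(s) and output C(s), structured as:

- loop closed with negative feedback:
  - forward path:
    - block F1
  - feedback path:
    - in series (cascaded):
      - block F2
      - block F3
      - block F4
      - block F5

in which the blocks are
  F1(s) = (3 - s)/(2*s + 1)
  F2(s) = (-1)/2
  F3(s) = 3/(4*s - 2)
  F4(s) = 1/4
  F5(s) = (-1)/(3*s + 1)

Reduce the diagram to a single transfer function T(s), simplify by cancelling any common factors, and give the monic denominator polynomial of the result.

First reduce the diagram to T(s).

Step 1: combine F2, F3, F4, F5 in series = 3/(96*s^2 - 16*s - 16)
Step 2: apply the feedback formula to F1, (F2*F3*F4*F5) = (-96*s^3 + 304*s^2 - 32*s - 48)/(192*s^3 + 64*s^2 - 51*s - 7)
T(s) is the step-2 result (common factors already cancelled). Leading coefficient of the denominator: 192. Divide through by 192 for the monic polynomial.

Answer: s^3 + s^2/3 - 17*s/64 - 7/192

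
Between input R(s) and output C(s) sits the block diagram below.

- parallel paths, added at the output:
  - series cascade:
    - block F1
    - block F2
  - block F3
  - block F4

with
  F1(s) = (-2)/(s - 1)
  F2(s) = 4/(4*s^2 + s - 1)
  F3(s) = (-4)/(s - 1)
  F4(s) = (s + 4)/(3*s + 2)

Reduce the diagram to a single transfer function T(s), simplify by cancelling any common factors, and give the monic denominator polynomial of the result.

[1] combine F1, F2 in series, giving (-8)/(4*s^3 - 3*s^2 - 2*s + 1)
[2] parallel reduction of (F1*F2), F3, F4, giving (4*s^4 - 35*s^3 - 58*s^2 - 27*s - 4)/(12*s^4 - s^3 - 12*s^2 - s + 2)
No further cancellation is possible in the step-2 result, so that is T(s). Its denominator becomes monic after dividing by the leading coefficient 12.

Answer: s^4 - s^3/12 - s^2 - s/12 + 1/6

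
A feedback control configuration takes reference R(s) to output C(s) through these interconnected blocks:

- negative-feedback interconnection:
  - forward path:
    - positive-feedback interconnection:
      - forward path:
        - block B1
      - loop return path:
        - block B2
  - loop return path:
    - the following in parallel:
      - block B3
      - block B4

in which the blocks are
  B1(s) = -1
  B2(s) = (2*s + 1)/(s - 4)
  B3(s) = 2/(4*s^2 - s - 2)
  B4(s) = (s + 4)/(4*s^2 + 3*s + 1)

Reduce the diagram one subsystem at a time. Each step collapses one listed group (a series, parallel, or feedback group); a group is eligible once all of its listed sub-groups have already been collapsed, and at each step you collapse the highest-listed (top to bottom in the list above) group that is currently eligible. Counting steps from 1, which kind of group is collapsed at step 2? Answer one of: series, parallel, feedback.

Step 1 - apply the feedback formula to B1, B2
Step 2 - sum the parallel branches B3, B4
Step 3 - apply the feedback formula to [B1/(1-B1*B2)], (B3+B4)
At step 2 the group reduced is parallel.

Hence the answer: parallel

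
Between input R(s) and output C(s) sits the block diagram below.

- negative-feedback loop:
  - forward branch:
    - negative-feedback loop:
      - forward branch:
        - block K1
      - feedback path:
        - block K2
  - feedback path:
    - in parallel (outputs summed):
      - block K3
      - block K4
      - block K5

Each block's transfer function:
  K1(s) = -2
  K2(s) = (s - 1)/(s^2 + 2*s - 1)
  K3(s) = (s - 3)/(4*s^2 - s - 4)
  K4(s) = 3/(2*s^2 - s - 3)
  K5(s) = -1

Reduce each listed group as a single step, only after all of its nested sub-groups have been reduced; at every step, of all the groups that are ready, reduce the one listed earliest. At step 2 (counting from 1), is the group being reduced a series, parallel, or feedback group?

[1] reduce the feedback loop with forward K1 and return K2
[2] combine K3, K4, K5 in parallel
[3] collapse the loop ([K1/(1+K1*K2)] forward, (K3+K4+K5) return)
Step 2 collapses a parallel group.

Therefore the answer is parallel.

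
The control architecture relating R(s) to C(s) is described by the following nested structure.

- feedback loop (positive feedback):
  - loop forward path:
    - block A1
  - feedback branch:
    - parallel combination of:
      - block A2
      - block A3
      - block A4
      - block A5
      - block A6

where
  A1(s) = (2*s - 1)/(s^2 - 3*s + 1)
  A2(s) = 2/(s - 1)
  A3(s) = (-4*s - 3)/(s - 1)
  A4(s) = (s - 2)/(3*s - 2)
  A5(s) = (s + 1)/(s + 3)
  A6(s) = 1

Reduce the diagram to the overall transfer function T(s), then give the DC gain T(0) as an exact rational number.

(1) combine A2, A3, A4, A5, A6 in parallel gives (-5*s^3 - 29*s^2 - 6*s + 20)/(3*s^3 + 4*s^2 - 13*s + 6)
(2) reduce the feedback loop with forward A1 and return (A2+A3+A4+A5+A6) gives (6*s^4 + 5*s^3 - 30*s^2 + 25*s - 6)/(3*s^5 + 5*s^4 + 31*s^3 + 32*s^2 - 77*s + 26)
That last expression is T(s); at s = 0 only the constant terms survive, so T(0) = -6/26 = -3/13.

Final answer: -3/13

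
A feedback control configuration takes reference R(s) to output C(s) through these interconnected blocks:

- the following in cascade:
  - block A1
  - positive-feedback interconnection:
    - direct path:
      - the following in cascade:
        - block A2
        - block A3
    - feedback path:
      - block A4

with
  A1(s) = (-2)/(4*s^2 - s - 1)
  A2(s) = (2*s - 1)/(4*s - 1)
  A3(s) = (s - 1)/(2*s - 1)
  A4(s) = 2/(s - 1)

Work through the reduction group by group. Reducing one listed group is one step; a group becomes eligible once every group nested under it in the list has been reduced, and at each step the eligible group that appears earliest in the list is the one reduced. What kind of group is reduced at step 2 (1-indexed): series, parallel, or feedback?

Reducing step by step:

Step 1 - cascade A2, A3
Step 2 - close the feedback loop around (A2*A3), A4
Step 3 - reduce the series chain A1, [(A2*A3)/(1-(A2*A3)*A4)]
At step 2 the group reduced is feedback.

Answer: feedback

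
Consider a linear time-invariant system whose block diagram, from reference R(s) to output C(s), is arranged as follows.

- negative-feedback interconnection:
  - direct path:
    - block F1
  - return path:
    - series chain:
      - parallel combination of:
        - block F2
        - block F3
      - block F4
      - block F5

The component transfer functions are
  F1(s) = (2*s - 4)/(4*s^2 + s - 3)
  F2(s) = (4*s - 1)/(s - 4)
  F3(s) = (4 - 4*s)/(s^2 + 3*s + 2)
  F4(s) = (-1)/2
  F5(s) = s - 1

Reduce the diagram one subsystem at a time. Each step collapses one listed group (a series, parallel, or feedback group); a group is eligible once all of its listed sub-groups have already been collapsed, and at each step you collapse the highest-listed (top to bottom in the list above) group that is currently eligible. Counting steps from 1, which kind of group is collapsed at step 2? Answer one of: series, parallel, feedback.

[1] reduce the parallel group F2, F3
[2] combine (F2+F3), F4, F5 in series
[3] apply the feedback formula to F1, ((F2+F3)*F4*F5)
Step 2: series.

Hence the answer: series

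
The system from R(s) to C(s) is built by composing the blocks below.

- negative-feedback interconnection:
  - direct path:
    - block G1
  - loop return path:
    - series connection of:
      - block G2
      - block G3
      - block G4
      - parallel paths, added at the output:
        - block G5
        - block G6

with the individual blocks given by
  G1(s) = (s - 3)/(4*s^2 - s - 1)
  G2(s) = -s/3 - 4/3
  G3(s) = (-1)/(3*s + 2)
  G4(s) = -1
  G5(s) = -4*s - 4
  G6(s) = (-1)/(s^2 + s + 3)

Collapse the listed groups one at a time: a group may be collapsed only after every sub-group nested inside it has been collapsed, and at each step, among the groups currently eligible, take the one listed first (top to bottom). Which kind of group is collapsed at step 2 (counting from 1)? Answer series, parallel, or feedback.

Step 1: add G5, G6 (parallel)
Step 2: reduce the series chain G2, G3, G4, (G5+G6)
Step 3: reduce the feedback loop with forward G1 and return (G2*G3*G4*(G5+G6))
The group at step 2 is a series group.

Final answer: series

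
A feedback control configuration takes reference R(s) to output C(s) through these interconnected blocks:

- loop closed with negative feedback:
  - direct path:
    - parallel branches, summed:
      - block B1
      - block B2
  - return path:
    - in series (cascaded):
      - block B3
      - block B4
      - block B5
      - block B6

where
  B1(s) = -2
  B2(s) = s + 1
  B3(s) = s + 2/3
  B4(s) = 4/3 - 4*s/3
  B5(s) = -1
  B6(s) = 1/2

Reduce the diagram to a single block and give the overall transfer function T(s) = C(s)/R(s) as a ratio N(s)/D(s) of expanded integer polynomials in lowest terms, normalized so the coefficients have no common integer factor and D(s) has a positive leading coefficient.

Step 1: sum the parallel branches B1, B2, giving s - 1
Step 2: reduce the series chain B3, B4, B5, B6, giving 2*s^2/3 - 2*s/9 - 4/9
Step 3: collapse the loop ((B1+B2) forward, (B3*B4*B5*B6) return), which is the overall transfer function T(s) = C(s)/R(s) in lowest terms

Hence the answer: (9*s - 9)/(6*s^3 - 8*s^2 - 2*s + 13)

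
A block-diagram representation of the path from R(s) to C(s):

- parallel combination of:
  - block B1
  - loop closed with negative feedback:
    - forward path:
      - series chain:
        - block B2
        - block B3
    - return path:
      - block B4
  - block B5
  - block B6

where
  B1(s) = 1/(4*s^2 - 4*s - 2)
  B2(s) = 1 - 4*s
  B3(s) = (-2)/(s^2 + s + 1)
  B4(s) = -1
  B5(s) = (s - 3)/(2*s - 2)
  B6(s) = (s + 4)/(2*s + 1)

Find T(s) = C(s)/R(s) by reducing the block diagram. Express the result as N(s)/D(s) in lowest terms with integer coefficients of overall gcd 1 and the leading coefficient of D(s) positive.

Step 1: multiply B2, B3 (series), giving (8*s - 2)/(s^2 + s + 1)
Step 2: apply the feedback formula to (B2*B3), B4, giving (8*s - 2)/(s^2 - 7*s + 3)
Step 3: combine B1, [(B2*B3)/(1+(B2*B3)*B4)], B5, B6 in parallel; the result is T(s) itself (integer coefficients, no common factor, positive leading denominator coefficient)

Therefore the answer is (4*s^6 + s^5 - 36*s^4 + 88*s^3 - 76*s^2 - 3*s + 13)/(4*s^6 - 34*s^5 + 52*s^4 - s^3 - 26*s^2 + 2*s + 3).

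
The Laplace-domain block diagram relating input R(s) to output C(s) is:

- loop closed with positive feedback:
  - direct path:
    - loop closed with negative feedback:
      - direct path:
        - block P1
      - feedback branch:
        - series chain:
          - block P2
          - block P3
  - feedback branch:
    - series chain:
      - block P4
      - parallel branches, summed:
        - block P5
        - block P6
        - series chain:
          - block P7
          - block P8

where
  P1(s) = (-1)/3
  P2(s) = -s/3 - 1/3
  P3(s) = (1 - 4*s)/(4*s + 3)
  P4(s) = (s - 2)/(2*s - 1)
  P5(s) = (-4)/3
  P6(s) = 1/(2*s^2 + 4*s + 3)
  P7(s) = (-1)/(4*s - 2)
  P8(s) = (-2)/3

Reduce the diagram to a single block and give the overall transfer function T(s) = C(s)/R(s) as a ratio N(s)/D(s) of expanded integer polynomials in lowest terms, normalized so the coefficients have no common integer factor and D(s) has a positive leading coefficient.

Answer: (96*s^5 + 168*s^4 + 48*s^3 - 114*s^2 - 36*s + 27)/(32*s^6 - 168*s^5 - 488*s^4 - 404*s^3 + 162*s^2 + 197*s - 12)

Working:
[1] cascade P2, P3, giving (4*s^2 + 3*s - 1)/(12*s + 9)
[2] reduce the feedback loop with forward P1 and return (P2*P3), giving (12*s + 9)/(4*s^2 - 33*s - 28)
[3] multiply P7, P8 (series), giving 1/(6*s - 3)
[4] combine P5, P6, (P7*P8) in parallel, giving (-16*s^3 - 22*s^2 + 2*s + 12)/(12*s^3 + 18*s^2 + 6*s - 9)
[5] multiply P4, (P5+P6+(P7*P8)) (series), giving (-16*s^4 + 10*s^3 + 46*s^2 + 8*s - 24)/(24*s^4 + 24*s^3 - 6*s^2 - 24*s + 9)
[6] apply the feedback formula to [P1/(1+P1*(P2*P3))], (P4*(P5+P6+(P7*P8))), giving the overall T(s)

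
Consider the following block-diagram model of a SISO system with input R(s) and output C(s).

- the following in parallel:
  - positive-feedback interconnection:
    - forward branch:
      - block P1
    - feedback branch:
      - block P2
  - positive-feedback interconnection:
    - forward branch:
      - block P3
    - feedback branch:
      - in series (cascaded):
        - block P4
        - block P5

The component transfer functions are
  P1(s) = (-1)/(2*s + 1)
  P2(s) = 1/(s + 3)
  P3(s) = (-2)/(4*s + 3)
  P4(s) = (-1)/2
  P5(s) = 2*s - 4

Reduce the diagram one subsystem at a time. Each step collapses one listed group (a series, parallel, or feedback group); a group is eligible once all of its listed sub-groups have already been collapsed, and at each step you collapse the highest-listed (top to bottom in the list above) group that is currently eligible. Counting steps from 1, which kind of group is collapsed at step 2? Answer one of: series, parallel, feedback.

(1) collapse the loop (P1 forward, P2 return)
(2) cascade P4, P5
(3) apply the feedback formula to P3, (P4*P5)
(4) reduce the parallel group [P1/(1-P1*P2)], [P3/(1-P3*(P4*P5))]
The group at step 2 is a series group.

Hence the answer: series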